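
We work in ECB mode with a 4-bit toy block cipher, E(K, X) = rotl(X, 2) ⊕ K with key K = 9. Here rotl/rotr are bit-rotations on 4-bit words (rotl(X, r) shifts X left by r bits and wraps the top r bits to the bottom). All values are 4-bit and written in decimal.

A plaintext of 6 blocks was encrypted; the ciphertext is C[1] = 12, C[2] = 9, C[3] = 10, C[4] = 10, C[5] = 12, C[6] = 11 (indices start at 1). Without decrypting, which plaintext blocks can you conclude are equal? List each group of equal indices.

P[1] = P[5]; P[3] = P[4]

ECB encrypts each block independently with the same key, so equal ciphertext blocks imply equal plaintext blocks.
C[1] = C[5] = 12, so P[1] = P[5].
C[3] = C[4] = 10, so P[3] = P[4].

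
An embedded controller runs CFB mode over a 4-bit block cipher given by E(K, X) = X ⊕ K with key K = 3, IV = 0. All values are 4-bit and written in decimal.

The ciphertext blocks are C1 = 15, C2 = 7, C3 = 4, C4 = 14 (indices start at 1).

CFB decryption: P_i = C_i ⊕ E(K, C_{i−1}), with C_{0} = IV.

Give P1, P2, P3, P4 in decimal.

P1 = 12, P2 = 11, P3 = 0, P4 = 9

P1: E(K, 0) = 3; 15 ⊕ 3 = 12.
P2: E(K, 15) = 12; 7 ⊕ 12 = 11.
P3: E(K, 7) = 4; 4 ⊕ 4 = 0.
P4: E(K, 4) = 7; 14 ⊕ 7 = 9.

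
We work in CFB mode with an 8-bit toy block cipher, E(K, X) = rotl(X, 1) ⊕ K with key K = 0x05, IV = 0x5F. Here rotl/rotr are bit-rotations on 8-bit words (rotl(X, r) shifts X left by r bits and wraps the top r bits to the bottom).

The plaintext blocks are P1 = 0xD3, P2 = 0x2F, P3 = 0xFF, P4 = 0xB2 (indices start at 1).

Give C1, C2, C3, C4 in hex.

C1 = 0x68, C2 = 0xFA, C3 = 0x0F, C4 = 0xA9

CFB encryption: C_i = P_i ⊕ E(K, C_{i−1}), with C_{0} = IV.
C1: E(K, 0x5F) = 0xBB; 0xD3 ⊕ 0xBB = 0x68.
C2: E(K, 0x68) = 0xD5; 0x2F ⊕ 0xD5 = 0xFA.
C3: E(K, 0xFA) = 0xF0; 0xFF ⊕ 0xF0 = 0x0F.
C4: E(K, 0x0F) = 0x1B; 0xB2 ⊕ 0x1B = 0xA9.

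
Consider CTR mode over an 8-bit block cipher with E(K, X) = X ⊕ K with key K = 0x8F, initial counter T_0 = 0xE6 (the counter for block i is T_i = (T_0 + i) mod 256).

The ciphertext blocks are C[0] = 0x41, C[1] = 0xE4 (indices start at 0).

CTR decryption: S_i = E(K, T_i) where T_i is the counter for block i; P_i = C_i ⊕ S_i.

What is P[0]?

P[0] = 0x28

P[0]: T = 0xE6, S = E(K, T) = 0x69; 0x41 ⊕ 0x69 = 0x28.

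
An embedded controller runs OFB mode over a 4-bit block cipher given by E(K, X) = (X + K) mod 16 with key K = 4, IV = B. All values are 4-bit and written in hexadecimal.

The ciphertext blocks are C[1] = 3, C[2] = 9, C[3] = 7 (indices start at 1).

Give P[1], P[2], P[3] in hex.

OFB decryption: S_i = E(K, S_{i−1}) with S_{0} = IV; P_i = C_i ⊕ S_i.
P[1]: S = E(K, B) = F; 3 ⊕ F = C.
P[2]: S = E(K, F) = 3; 9 ⊕ 3 = A.
P[3]: S = E(K, 3) = 7; 7 ⊕ 7 = 0.

P[1] = C, P[2] = A, P[3] = 0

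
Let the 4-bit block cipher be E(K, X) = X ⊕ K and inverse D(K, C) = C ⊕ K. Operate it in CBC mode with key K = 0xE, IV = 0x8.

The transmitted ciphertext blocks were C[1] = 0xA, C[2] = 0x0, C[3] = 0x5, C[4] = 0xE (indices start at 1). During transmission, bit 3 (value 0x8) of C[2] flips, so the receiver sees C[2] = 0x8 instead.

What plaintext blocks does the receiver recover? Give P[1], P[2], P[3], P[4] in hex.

CBC decryption: P_i = D(K, C_i) ⊕ C_{i−1}, with C_{0} = IV.
Only C[2] changed, to 0x8. In CBC, a change in C_i garbles P_i and flips the same bit in P_{i+1}. Decrypting the received ciphertext:
P[1]: D(K, 0xA) = 0x4; 0x4 ⊕ 0x8 = 0xC.
P[2]: D(K, 0x8) = 0x6; 0x6 ⊕ 0xA = 0xC.
P[3]: D(K, 0x5) = 0xB; 0xB ⊕ 0x8 = 0x3.
P[4]: D(K, 0xE) = 0x0; 0x0 ⊕ 0x5 = 0x5.
Blocks that differ from the original plaintext: P[2], P[3].

P[1] = 0xC, P[2] = 0xC, P[3] = 0x3, P[4] = 0x5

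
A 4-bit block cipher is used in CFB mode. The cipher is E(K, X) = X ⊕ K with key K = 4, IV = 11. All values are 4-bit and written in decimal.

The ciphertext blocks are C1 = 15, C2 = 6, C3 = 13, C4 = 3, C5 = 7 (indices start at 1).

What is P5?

CFB decryption: P_i = C_i ⊕ E(K, C_{i−1}), with C_{0} = IV.
P5: E(K, 3) = 7; 7 ⊕ 7 = 0.

P5 = 0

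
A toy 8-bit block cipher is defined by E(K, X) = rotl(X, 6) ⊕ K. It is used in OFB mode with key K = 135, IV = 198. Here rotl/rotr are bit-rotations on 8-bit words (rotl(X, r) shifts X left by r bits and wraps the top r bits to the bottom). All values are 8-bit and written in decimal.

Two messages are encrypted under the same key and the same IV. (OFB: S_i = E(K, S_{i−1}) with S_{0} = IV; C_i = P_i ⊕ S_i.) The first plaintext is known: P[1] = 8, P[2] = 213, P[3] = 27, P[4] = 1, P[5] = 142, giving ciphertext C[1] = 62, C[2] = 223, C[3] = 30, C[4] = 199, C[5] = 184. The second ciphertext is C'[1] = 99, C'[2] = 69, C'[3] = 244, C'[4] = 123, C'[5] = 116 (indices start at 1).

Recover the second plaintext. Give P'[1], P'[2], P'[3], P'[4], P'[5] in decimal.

P'[1] = 85, P'[2] = 79, P'[3] = 241, P'[4] = 189, P'[5] = 66

In OFB with a reused IV, both messages share the same keystream S_i, so C_i ⊕ C'_i = P_i ⊕ P'_i and thus P'_i = P_i ⊕ C_i ⊕ C'_i.
P'[1]: 8 ⊕ 62 ⊕ 99 = 85.
P'[2]: 213 ⊕ 223 ⊕ 69 = 79.
P'[3]: 27 ⊕ 30 ⊕ 244 = 241.
P'[4]: 1 ⊕ 199 ⊕ 123 = 189.
P'[5]: 142 ⊕ 184 ⊕ 116 = 66.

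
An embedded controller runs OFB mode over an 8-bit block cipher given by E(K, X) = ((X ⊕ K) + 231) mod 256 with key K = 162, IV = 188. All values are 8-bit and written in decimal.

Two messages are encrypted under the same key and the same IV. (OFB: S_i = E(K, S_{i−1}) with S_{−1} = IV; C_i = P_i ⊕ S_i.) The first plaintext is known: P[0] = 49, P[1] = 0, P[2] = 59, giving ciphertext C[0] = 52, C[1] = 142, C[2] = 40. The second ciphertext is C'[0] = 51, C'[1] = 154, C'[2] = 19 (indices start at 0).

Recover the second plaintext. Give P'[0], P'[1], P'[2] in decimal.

P'[0] = 54, P'[1] = 20, P'[2] = 0

In OFB with a reused IV, both messages share the same keystream S_i, so C_i ⊕ C'_i = P_i ⊕ P'_i and thus P'_i = P_i ⊕ C_i ⊕ C'_i.
P'[0]: 49 ⊕ 52 ⊕ 51 = 54.
P'[1]: 0 ⊕ 142 ⊕ 154 = 20.
P'[2]: 59 ⊕ 40 ⊕ 19 = 0.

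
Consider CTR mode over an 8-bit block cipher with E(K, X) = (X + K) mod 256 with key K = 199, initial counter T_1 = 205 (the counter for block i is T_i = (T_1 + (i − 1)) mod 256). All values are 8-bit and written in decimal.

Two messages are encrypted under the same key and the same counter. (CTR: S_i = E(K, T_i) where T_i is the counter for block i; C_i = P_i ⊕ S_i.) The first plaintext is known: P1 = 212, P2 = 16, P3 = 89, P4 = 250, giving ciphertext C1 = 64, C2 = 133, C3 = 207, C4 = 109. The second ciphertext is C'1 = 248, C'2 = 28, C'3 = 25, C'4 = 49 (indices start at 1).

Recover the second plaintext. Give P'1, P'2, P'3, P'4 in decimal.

P'1 = 108, P'2 = 137, P'3 = 143, P'4 = 166

In CTR with a reused counter, both messages share the same keystream S_i, so C_i ⊕ C'_i = P_i ⊕ P'_i and thus P'_i = P_i ⊕ C_i ⊕ C'_i.
P'1: 212 ⊕ 64 ⊕ 248 = 108.
P'2: 16 ⊕ 133 ⊕ 28 = 137.
P'3: 89 ⊕ 207 ⊕ 25 = 143.
P'4: 250 ⊕ 109 ⊕ 49 = 166.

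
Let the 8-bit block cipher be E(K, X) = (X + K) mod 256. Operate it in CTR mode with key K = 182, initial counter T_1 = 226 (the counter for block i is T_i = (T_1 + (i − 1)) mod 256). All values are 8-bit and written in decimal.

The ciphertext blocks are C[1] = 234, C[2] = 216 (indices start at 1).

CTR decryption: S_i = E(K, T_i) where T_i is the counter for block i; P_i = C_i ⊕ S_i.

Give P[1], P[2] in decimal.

P[1]: T = 226, S = E(K, T) = 152; 234 ⊕ 152 = 114.
P[2]: T = 227, S = E(K, T) = 153; 216 ⊕ 153 = 65.

P[1] = 114, P[2] = 65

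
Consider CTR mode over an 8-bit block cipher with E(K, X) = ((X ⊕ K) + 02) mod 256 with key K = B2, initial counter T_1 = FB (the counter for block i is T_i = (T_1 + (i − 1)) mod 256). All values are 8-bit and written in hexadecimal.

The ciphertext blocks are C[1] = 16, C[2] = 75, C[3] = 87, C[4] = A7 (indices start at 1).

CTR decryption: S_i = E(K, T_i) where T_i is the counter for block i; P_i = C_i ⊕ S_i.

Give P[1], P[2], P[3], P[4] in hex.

P[1]: T = FB, S = E(K, T) = 4B; 16 ⊕ 4B = 5D.
P[2]: T = FC, S = E(K, T) = 50; 75 ⊕ 50 = 25.
P[3]: T = FD, S = E(K, T) = 51; 87 ⊕ 51 = D6.
P[4]: T = FE, S = E(K, T) = 4E; A7 ⊕ 4E = E9.

P[1] = 5D, P[2] = 25, P[3] = D6, P[4] = E9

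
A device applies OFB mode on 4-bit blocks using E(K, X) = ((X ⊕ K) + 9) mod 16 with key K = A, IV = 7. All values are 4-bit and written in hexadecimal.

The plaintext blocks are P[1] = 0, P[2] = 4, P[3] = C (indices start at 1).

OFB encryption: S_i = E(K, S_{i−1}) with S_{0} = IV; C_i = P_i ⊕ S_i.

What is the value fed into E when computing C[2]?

C[1]: S = E(K, 7) = 6; 0 ⊕ 6 = 6.
C[2]: S = E(K, 6) = 5; 4 ⊕ 5 = 1.
So the input to E for block [2] is 6.

6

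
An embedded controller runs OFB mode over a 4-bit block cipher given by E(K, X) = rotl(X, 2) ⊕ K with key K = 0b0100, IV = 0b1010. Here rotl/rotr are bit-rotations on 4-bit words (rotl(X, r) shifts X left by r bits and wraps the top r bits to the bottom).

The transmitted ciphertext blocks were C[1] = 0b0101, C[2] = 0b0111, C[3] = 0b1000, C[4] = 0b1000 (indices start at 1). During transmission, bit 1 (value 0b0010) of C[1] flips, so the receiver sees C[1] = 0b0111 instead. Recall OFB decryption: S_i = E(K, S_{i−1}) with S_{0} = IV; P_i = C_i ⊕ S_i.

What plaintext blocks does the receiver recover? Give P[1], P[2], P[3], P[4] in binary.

Only C[1] changed, to 0b0111. In OFB, a change in C_i flips the same bit in P_i only; the keystream is unaffected. Decrypting the received ciphertext:
P[1]: S = E(K, 0b1010) = 0b1110; 0b0111 ⊕ 0b1110 = 0b1001.
P[2]: S = E(K, 0b1110) = 0b1111; 0b0111 ⊕ 0b1111 = 0b1000.
P[3]: S = E(K, 0b1111) = 0b1011; 0b1000 ⊕ 0b1011 = 0b0011.
P[4]: S = E(K, 0b1011) = 0b1010; 0b1000 ⊕ 0b1010 = 0b0010.
Blocks that differ from the original plaintext: P[1].

P[1] = 0b1001, P[2] = 0b1000, P[3] = 0b0011, P[4] = 0b0010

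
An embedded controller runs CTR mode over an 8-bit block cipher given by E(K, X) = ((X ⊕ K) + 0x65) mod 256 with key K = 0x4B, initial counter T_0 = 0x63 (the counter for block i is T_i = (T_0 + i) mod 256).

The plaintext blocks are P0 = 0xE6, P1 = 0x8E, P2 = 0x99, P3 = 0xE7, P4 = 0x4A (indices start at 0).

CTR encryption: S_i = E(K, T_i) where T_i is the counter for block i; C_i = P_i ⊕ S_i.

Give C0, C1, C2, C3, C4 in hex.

C0: T = 0x63, S = E(K, T) = 0x8D; 0xE6 ⊕ 0x8D = 0x6B.
C1: T = 0x64, S = E(K, T) = 0x94; 0x8E ⊕ 0x94 = 0x1A.
C2: T = 0x65, S = E(K, T) = 0x93; 0x99 ⊕ 0x93 = 0x0A.
C3: T = 0x66, S = E(K, T) = 0x92; 0xE7 ⊕ 0x92 = 0x75.
C4: T = 0x67, S = E(K, T) = 0x91; 0x4A ⊕ 0x91 = 0xDB.

C0 = 0x6B, C1 = 0x1A, C2 = 0x0A, C3 = 0x75, C4 = 0xDB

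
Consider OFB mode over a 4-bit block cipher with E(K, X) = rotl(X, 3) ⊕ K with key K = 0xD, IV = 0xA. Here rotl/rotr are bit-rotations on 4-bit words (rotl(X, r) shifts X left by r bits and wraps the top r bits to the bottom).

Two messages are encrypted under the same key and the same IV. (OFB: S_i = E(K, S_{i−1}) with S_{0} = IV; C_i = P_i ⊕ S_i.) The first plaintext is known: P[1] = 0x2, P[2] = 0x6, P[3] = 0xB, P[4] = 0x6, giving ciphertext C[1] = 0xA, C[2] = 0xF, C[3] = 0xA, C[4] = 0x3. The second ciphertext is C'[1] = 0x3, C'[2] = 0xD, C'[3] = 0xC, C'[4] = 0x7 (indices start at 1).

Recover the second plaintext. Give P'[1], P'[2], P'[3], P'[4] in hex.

P'[1] = 0xB, P'[2] = 0x4, P'[3] = 0xD, P'[4] = 0x2

In OFB with a reused IV, both messages share the same keystream S_i, so C_i ⊕ C'_i = P_i ⊕ P'_i and thus P'_i = P_i ⊕ C_i ⊕ C'_i.
P'[1]: 0x2 ⊕ 0xA ⊕ 0x3 = 0xB.
P'[2]: 0x6 ⊕ 0xF ⊕ 0xD = 0x4.
P'[3]: 0xB ⊕ 0xA ⊕ 0xC = 0xD.
P'[4]: 0x6 ⊕ 0x3 ⊕ 0x7 = 0x2.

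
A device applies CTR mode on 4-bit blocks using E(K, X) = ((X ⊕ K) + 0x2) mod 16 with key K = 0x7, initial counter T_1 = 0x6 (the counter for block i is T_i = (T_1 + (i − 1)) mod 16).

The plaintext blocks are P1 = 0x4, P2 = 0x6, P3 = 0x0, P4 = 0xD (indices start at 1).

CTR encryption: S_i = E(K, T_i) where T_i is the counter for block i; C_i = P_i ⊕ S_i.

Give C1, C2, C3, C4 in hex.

C1 = 0x7, C2 = 0x4, C3 = 0x1, C4 = 0xD

C1: T = 0x6, S = E(K, T) = 0x3; 0x4 ⊕ 0x3 = 0x7.
C2: T = 0x7, S = E(K, T) = 0x2; 0x6 ⊕ 0x2 = 0x4.
C3: T = 0x8, S = E(K, T) = 0x1; 0x0 ⊕ 0x1 = 0x1.
C4: T = 0x9, S = E(K, T) = 0x0; 0xD ⊕ 0x0 = 0xD.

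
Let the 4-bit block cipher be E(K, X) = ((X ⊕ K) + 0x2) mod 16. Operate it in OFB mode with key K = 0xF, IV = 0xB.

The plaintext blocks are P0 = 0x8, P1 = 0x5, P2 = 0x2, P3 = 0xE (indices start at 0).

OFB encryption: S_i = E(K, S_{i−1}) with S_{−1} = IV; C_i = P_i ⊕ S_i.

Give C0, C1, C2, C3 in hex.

C0: S = E(K, 0xB) = 0x6; 0x8 ⊕ 0x6 = 0xE.
C1: S = E(K, 0x6) = 0xB; 0x5 ⊕ 0xB = 0xE.
C2: S = E(K, 0xB) = 0x6; 0x2 ⊕ 0x6 = 0x4.
C3: S = E(K, 0x6) = 0xB; 0xE ⊕ 0xB = 0x5.

C0 = 0xE, C1 = 0xE, C2 = 0x4, C3 = 0x5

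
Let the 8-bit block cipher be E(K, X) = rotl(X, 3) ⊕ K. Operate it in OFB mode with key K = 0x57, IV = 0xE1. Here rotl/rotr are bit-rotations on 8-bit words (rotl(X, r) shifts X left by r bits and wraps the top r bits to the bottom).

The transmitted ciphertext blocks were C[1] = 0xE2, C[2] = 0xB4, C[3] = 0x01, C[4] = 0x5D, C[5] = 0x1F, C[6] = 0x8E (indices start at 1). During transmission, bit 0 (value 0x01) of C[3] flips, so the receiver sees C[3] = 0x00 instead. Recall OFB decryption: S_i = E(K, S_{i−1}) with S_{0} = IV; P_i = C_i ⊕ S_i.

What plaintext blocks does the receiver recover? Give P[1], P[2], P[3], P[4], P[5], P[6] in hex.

Only C[3] changed, to 0x00. In OFB, a change in C_i flips the same bit in P_i only; the keystream is unaffected. Decrypting the received ciphertext:
P[1]: S = E(K, 0xE1) = 0x58; 0xE2 ⊕ 0x58 = 0xBA.
P[2]: S = E(K, 0x58) = 0x95; 0xB4 ⊕ 0x95 = 0x21.
P[3]: S = E(K, 0x95) = 0xFB; 0x00 ⊕ 0xFB = 0xFB.
P[4]: S = E(K, 0xFB) = 0x88; 0x5D ⊕ 0x88 = 0xD5.
P[5]: S = E(K, 0x88) = 0x13; 0x1F ⊕ 0x13 = 0x0C.
P[6]: S = E(K, 0x13) = 0xCF; 0x8E ⊕ 0xCF = 0x41.
Blocks that differ from the original plaintext: P[3].

P[1] = 0xBA, P[2] = 0x21, P[3] = 0xFB, P[4] = 0xD5, P[5] = 0x0C, P[6] = 0x41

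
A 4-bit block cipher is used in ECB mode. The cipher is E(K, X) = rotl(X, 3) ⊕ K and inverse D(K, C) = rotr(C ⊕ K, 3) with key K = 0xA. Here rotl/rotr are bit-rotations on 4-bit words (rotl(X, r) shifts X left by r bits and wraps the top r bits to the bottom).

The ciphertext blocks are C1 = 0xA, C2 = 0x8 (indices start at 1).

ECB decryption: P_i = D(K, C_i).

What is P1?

P1 = 0x0

P1: D(K, 0xA) = 0x0.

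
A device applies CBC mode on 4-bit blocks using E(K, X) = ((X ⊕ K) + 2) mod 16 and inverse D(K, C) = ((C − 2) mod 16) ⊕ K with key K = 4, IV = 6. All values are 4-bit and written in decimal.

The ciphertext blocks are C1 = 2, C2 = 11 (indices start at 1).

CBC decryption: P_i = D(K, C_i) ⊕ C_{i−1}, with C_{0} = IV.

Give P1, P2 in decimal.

P1 = 2, P2 = 15

P1: D(K, 2) = 4; 4 ⊕ 6 = 2.
P2: D(K, 11) = 13; 13 ⊕ 2 = 15.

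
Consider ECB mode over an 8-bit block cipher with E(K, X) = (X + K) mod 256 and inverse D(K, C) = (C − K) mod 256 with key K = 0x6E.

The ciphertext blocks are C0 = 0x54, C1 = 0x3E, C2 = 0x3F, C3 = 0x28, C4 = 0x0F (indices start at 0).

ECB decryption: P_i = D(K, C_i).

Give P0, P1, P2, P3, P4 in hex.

P0: D(K, 0x54) = 0xE6.
P1: D(K, 0x3E) = 0xD0.
P2: D(K, 0x3F) = 0xD1.
P3: D(K, 0x28) = 0xBA.
P4: D(K, 0x0F) = 0xA1.

P0 = 0xE6, P1 = 0xD0, P2 = 0xD1, P3 = 0xBA, P4 = 0xA1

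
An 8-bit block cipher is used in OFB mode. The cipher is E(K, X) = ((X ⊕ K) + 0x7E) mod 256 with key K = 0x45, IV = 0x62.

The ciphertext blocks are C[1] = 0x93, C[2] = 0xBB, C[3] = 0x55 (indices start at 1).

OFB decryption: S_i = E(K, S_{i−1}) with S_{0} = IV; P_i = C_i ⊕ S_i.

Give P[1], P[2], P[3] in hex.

P[1]: S = E(K, 0x62) = 0xA5; 0x93 ⊕ 0xA5 = 0x36.
P[2]: S = E(K, 0xA5) = 0x5E; 0xBB ⊕ 0x5E = 0xE5.
P[3]: S = E(K, 0x5E) = 0x99; 0x55 ⊕ 0x99 = 0xCC.

P[1] = 0x36, P[2] = 0xE5, P[3] = 0xCC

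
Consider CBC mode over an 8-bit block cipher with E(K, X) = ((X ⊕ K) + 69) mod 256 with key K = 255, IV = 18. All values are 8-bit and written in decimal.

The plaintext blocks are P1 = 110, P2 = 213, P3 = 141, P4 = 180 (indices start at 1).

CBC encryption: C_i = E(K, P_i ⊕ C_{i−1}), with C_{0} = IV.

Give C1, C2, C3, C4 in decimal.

C1: P1 ⊕ 18 = 124; E(K, 124) = 200.
C2: P2 ⊕ 200 = 29; E(K, 29) = 39.
C3: P3 ⊕ 39 = 170; E(K, 170) = 154.
C4: P4 ⊕ 154 = 46; E(K, 46) = 22.

C1 = 200, C2 = 39, C3 = 154, C4 = 22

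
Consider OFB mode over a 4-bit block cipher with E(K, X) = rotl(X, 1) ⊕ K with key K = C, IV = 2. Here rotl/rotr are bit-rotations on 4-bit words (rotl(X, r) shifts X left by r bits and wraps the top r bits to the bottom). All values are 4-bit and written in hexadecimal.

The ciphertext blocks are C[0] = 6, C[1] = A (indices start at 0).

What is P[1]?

OFB decryption: S_i = E(K, S_{i−1}) with S_{−1} = IV; P_i = C_i ⊕ S_i.
P[0]: S = E(K, 2) = 8; 6 ⊕ 8 = E.
P[1]: S = E(K, 8) = D; A ⊕ D = 7.

P[1] = 7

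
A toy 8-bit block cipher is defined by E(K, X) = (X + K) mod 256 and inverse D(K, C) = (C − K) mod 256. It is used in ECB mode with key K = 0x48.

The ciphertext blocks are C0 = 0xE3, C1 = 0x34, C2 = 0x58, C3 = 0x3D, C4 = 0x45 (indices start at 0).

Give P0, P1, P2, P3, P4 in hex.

ECB decryption: P_i = D(K, C_i).
P0: D(K, 0xE3) = 0x9B.
P1: D(K, 0x34) = 0xEC.
P2: D(K, 0x58) = 0x10.
P3: D(K, 0x3D) = 0xF5.
P4: D(K, 0x45) = 0xFD.

P0 = 0x9B, P1 = 0xEC, P2 = 0x10, P3 = 0xF5, P4 = 0xFD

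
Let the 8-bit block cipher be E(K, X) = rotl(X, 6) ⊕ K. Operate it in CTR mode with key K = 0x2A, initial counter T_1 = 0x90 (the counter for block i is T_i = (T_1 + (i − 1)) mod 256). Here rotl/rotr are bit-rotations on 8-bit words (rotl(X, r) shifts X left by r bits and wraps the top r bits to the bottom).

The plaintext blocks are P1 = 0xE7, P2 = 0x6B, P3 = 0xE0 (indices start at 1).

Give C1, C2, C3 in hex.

C1 = 0xE9, C2 = 0x25, C3 = 0x6E

CTR encryption: S_i = E(K, T_i) where T_i is the counter for block i; C_i = P_i ⊕ S_i.
C1: T = 0x90, S = E(K, T) = 0x0E; 0xE7 ⊕ 0x0E = 0xE9.
C2: T = 0x91, S = E(K, T) = 0x4E; 0x6B ⊕ 0x4E = 0x25.
C3: T = 0x92, S = E(K, T) = 0x8E; 0xE0 ⊕ 0x8E = 0x6E.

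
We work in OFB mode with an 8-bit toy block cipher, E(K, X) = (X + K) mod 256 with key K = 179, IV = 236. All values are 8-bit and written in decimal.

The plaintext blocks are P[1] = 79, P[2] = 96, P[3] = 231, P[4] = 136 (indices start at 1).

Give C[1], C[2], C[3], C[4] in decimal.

OFB encryption: S_i = E(K, S_{i−1}) with S_{0} = IV; C_i = P_i ⊕ S_i.
C[1]: S = E(K, 236) = 159; 79 ⊕ 159 = 208.
C[2]: S = E(K, 159) = 82; 96 ⊕ 82 = 50.
C[3]: S = E(K, 82) = 5; 231 ⊕ 5 = 226.
C[4]: S = E(K, 5) = 184; 136 ⊕ 184 = 48.

C[1] = 208, C[2] = 50, C[3] = 226, C[4] = 48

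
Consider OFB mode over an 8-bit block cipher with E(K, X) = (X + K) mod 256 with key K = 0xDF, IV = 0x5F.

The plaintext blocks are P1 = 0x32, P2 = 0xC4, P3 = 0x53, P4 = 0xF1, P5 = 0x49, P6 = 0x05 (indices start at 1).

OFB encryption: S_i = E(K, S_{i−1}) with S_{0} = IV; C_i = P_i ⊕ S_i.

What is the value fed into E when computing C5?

0xDB

C1: S = E(K, 0x5F) = 0x3E; 0x32 ⊕ 0x3E = 0x0C.
C2: S = E(K, 0x3E) = 0x1D; 0xC4 ⊕ 0x1D = 0xD9.
C3: S = E(K, 0x1D) = 0xFC; 0x53 ⊕ 0xFC = 0xAF.
C4: S = E(K, 0xFC) = 0xDB; 0xF1 ⊕ 0xDB = 0x2A.
C5: S = E(K, 0xDB) = 0xBA; 0x49 ⊕ 0xBA = 0xF3.
So the input to E for block 5 is 0xDB.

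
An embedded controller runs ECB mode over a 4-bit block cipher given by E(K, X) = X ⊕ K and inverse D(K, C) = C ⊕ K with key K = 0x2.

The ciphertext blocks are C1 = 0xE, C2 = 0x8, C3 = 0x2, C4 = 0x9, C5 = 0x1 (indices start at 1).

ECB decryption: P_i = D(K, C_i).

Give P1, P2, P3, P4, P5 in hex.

P1: D(K, 0xE) = 0xC.
P2: D(K, 0x8) = 0xA.
P3: D(K, 0x2) = 0x0.
P4: D(K, 0x9) = 0xB.
P5: D(K, 0x1) = 0x3.

P1 = 0xC, P2 = 0xA, P3 = 0x0, P4 = 0xB, P5 = 0x3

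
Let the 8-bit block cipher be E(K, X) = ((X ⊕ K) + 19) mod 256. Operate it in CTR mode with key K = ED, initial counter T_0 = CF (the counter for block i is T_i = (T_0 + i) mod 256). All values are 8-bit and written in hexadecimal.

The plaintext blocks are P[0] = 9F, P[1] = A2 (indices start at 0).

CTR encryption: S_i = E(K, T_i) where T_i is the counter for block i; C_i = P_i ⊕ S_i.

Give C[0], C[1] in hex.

C[0]: T = CF, S = E(K, T) = 3B; 9F ⊕ 3B = A4.
C[1]: T = D0, S = E(K, T) = 56; A2 ⊕ 56 = F4.

C[0] = A4, C[1] = F4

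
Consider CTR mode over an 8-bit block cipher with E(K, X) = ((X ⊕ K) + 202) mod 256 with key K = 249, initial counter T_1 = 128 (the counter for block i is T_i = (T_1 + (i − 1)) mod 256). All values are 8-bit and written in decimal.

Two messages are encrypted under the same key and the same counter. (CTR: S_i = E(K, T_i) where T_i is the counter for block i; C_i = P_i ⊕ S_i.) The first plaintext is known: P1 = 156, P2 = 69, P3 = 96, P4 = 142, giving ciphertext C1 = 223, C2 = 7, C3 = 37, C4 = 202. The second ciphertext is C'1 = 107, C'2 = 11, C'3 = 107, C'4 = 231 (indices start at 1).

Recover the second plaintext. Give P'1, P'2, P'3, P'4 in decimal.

In CTR with a reused counter, both messages share the same keystream S_i, so C_i ⊕ C'_i = P_i ⊕ P'_i and thus P'_i = P_i ⊕ C_i ⊕ C'_i.
P'1: 156 ⊕ 223 ⊕ 107 = 40.
P'2: 69 ⊕ 7 ⊕ 11 = 73.
P'3: 96 ⊕ 37 ⊕ 107 = 46.
P'4: 142 ⊕ 202 ⊕ 231 = 163.

P'1 = 40, P'2 = 73, P'3 = 46, P'4 = 163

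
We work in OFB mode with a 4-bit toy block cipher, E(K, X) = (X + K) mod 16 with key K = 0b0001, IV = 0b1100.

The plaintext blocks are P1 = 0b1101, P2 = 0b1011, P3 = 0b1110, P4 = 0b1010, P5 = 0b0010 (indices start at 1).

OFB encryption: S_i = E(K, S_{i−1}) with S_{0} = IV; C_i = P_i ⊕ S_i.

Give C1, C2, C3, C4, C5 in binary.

C1 = 0b0000, C2 = 0b0101, C3 = 0b0001, C4 = 0b1010, C5 = 0b0011

C1: S = E(K, 0b1100) = 0b1101; 0b1101 ⊕ 0b1101 = 0b0000.
C2: S = E(K, 0b1101) = 0b1110; 0b1011 ⊕ 0b1110 = 0b0101.
C3: S = E(K, 0b1110) = 0b1111; 0b1110 ⊕ 0b1111 = 0b0001.
C4: S = E(K, 0b1111) = 0b0000; 0b1010 ⊕ 0b0000 = 0b1010.
C5: S = E(K, 0b0000) = 0b0001; 0b0010 ⊕ 0b0001 = 0b0011.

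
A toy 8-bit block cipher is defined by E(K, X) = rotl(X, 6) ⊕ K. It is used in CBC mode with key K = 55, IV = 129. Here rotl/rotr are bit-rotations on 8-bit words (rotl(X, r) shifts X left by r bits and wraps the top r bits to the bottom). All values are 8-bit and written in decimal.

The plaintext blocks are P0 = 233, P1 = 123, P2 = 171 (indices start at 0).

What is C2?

CBC encryption: C_i = E(K, P_i ⊕ C_{i−1}), with C_{−1} = IV.
C0: P0 ⊕ 129 = 104; E(K, 104) = 45.
C1: P1 ⊕ 45 = 86; E(K, 86) = 162.
C2: P2 ⊕ 162 = 9; E(K, 9) = 117.

C2 = 117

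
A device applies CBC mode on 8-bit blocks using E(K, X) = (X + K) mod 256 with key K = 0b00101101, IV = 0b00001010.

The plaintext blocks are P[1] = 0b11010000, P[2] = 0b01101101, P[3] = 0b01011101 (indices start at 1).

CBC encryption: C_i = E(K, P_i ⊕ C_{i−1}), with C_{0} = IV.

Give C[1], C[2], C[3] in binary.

C[1] = 0b00000111, C[2] = 0b10010111, C[3] = 0b11110111

C[1]: P[1] ⊕ 0b00001010 = 0b11011010; E(K, 0b11011010) = 0b00000111.
C[2]: P[2] ⊕ 0b00000111 = 0b01101010; E(K, 0b01101010) = 0b10010111.
C[3]: P[3] ⊕ 0b10010111 = 0b11001010; E(K, 0b11001010) = 0b11110111.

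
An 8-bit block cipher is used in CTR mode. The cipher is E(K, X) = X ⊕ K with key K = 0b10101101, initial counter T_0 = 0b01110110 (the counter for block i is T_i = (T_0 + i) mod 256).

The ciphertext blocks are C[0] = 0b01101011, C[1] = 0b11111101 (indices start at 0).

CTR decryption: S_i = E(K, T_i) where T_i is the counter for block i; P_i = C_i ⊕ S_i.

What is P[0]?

P[0]: T = 0b01110110, S = E(K, T) = 0b11011011; 0b01101011 ⊕ 0b11011011 = 0b10110000.

P[0] = 0b10110000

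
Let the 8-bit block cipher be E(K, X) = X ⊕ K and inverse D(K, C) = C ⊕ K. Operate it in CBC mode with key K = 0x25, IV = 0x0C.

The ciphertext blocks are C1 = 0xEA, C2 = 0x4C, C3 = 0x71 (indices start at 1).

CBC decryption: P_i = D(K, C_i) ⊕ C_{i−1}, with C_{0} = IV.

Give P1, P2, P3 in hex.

P1 = 0xC3, P2 = 0x83, P3 = 0x18

P1: D(K, 0xEA) = 0xCF; 0xCF ⊕ 0x0C = 0xC3.
P2: D(K, 0x4C) = 0x69; 0x69 ⊕ 0xEA = 0x83.
P3: D(K, 0x71) = 0x54; 0x54 ⊕ 0x4C = 0x18.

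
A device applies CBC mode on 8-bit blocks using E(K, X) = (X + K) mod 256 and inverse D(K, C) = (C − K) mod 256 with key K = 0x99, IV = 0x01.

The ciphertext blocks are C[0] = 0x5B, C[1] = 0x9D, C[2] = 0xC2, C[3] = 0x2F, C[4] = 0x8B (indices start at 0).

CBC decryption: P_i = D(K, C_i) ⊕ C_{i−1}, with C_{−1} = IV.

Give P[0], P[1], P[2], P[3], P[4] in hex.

P[0]: D(K, 0x5B) = 0xC2; 0xC2 ⊕ 0x01 = 0xC3.
P[1]: D(K, 0x9D) = 0x04; 0x04 ⊕ 0x5B = 0x5F.
P[2]: D(K, 0xC2) = 0x29; 0x29 ⊕ 0x9D = 0xB4.
P[3]: D(K, 0x2F) = 0x96; 0x96 ⊕ 0xC2 = 0x54.
P[4]: D(K, 0x8B) = 0xF2; 0xF2 ⊕ 0x2F = 0xDD.

P[0] = 0xC3, P[1] = 0x5F, P[2] = 0xB4, P[3] = 0x54, P[4] = 0xDD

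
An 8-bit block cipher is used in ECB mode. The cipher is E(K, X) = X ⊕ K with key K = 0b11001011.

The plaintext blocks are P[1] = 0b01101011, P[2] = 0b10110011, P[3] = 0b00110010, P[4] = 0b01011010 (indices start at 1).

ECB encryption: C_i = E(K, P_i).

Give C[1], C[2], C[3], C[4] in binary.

C[1] = 0b10100000, C[2] = 0b01111000, C[3] = 0b11111001, C[4] = 0b10010001

C[1]: E(K, 0b01101011) = 0b10100000.
C[2]: E(K, 0b10110011) = 0b01111000.
C[3]: E(K, 0b00110010) = 0b11111001.
C[4]: E(K, 0b01011010) = 0b10010001.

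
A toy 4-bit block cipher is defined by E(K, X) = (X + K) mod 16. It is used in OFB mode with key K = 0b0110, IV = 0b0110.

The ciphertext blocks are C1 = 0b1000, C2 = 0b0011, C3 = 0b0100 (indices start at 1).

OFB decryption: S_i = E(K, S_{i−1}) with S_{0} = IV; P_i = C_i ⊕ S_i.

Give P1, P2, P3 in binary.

P1 = 0b0100, P2 = 0b0001, P3 = 0b1100

P1: S = E(K, 0b0110) = 0b1100; 0b1000 ⊕ 0b1100 = 0b0100.
P2: S = E(K, 0b1100) = 0b0010; 0b0011 ⊕ 0b0010 = 0b0001.
P3: S = E(K, 0b0010) = 0b1000; 0b0100 ⊕ 0b1000 = 0b1100.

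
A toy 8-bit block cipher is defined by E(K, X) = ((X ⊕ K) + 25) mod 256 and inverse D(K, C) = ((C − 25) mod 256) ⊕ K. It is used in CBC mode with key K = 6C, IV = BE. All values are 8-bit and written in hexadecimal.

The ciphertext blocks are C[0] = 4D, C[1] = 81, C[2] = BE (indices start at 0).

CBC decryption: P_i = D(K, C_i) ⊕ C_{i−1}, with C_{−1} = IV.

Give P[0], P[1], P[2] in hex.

P[0] = FA, P[1] = 7D, P[2] = 74

P[0]: D(K, 4D) = 44; 44 ⊕ BE = FA.
P[1]: D(K, 81) = 30; 30 ⊕ 4D = 7D.
P[2]: D(K, BE) = F5; F5 ⊕ 81 = 74.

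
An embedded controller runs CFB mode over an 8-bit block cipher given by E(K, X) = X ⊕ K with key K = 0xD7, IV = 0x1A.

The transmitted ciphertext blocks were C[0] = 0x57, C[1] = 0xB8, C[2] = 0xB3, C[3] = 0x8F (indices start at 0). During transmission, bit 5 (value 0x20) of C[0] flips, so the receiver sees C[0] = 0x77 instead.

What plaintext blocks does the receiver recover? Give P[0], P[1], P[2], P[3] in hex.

CFB decryption: P_i = C_i ⊕ E(K, C_{i−1}), with C_{−1} = IV.
Only C[0] changed, to 0x77. In CFB, a change in C_i flips the same bit in P_i and garbles P_{i+1}. Decrypting the received ciphertext:
P[0]: E(K, 0x1A) = 0xCD; 0x77 ⊕ 0xCD = 0xBA.
P[1]: E(K, 0x77) = 0xA0; 0xB8 ⊕ 0xA0 = 0x18.
P[2]: E(K, 0xB8) = 0x6F; 0xB3 ⊕ 0x6F = 0xDC.
P[3]: E(K, 0xB3) = 0x64; 0x8F ⊕ 0x64 = 0xEB.
Blocks that differ from the original plaintext: P[0], P[1].

P[0] = 0xBA, P[1] = 0x18, P[2] = 0xDC, P[3] = 0xEB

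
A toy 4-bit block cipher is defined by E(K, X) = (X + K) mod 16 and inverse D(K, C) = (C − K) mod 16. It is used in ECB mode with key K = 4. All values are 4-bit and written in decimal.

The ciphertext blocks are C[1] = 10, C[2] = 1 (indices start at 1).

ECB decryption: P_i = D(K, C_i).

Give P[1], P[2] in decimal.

P[1]: D(K, 10) = 6.
P[2]: D(K, 1) = 13.

P[1] = 6, P[2] = 13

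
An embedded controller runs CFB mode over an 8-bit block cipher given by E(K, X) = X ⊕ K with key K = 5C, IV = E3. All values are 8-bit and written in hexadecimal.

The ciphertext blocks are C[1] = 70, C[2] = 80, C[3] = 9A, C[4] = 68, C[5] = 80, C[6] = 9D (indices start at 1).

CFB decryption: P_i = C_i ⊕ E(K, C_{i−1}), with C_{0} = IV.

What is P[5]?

P[5]: E(K, 68) = 34; 80 ⊕ 34 = B4.

P[5] = B4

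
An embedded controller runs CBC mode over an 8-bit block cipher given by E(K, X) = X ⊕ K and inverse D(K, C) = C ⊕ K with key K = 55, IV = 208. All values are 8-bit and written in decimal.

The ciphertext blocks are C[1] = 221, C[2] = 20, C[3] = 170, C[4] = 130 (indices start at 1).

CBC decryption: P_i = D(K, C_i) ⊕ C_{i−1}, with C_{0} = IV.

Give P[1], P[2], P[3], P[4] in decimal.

P[1]: D(K, 221) = 234; 234 ⊕ 208 = 58.
P[2]: D(K, 20) = 35; 35 ⊕ 221 = 254.
P[3]: D(K, 170) = 157; 157 ⊕ 20 = 137.
P[4]: D(K, 130) = 181; 181 ⊕ 170 = 31.

P[1] = 58, P[2] = 254, P[3] = 137, P[4] = 31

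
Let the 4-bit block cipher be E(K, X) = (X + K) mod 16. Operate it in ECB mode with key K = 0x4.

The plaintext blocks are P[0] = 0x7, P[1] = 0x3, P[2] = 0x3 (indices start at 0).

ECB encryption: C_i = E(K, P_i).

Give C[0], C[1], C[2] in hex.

C[0] = 0xB, C[1] = 0x7, C[2] = 0x7

C[0]: E(K, 0x7) = 0xB.
C[1]: E(K, 0x3) = 0x7.
C[2]: E(K, 0x3) = 0x7.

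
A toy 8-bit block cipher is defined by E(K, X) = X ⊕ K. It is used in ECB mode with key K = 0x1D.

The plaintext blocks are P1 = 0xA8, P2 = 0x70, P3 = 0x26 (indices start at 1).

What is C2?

C2 = 0x6D

ECB encryption: C_i = E(K, P_i).
C2: E(K, 0x70) = 0x6D.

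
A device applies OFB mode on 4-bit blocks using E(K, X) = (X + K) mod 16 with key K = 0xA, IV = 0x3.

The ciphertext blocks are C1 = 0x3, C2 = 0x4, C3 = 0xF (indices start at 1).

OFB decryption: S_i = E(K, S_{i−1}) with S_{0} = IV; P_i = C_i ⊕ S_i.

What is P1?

P1 = 0xE

P1: S = E(K, 0x3) = 0xD; 0x3 ⊕ 0xD = 0xE.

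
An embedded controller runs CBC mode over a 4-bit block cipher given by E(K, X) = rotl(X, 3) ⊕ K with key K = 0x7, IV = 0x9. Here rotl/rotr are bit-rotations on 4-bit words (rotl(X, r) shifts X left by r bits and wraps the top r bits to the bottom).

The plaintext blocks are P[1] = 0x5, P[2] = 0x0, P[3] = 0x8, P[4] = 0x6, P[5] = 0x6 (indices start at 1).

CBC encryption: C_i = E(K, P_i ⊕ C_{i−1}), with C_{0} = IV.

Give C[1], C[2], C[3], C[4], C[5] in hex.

C[1]: P[1] ⊕ 0x9 = 0xC; E(K, 0xC) = 0x1.
C[2]: P[2] ⊕ 0x1 = 0x1; E(K, 0x1) = 0xF.
C[3]: P[3] ⊕ 0xF = 0x7; E(K, 0x7) = 0xC.
C[4]: P[4] ⊕ 0xC = 0xA; E(K, 0xA) = 0x2.
C[5]: P[5] ⊕ 0x2 = 0x4; E(K, 0x4) = 0x5.

C[1] = 0x1, C[2] = 0xF, C[3] = 0xC, C[4] = 0x2, C[5] = 0x5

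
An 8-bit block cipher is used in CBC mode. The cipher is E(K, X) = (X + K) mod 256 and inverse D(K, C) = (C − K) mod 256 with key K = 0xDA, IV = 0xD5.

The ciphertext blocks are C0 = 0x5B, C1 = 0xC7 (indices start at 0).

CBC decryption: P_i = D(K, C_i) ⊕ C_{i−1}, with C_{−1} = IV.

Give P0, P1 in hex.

P0: D(K, 0x5B) = 0x81; 0x81 ⊕ 0xD5 = 0x54.
P1: D(K, 0xC7) = 0xED; 0xED ⊕ 0x5B = 0xB6.

P0 = 0x54, P1 = 0xB6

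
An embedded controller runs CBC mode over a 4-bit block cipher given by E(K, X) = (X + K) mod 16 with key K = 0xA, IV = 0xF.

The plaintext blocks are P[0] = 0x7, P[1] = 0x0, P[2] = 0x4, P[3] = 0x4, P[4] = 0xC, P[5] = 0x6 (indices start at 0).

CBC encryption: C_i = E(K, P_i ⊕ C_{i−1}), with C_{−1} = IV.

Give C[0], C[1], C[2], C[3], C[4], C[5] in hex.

C[0]: P[0] ⊕ 0xF = 0x8; E(K, 0x8) = 0x2.
C[1]: P[1] ⊕ 0x2 = 0x2; E(K, 0x2) = 0xC.
C[2]: P[2] ⊕ 0xC = 0x8; E(K, 0x8) = 0x2.
C[3]: P[3] ⊕ 0x2 = 0x6; E(K, 0x6) = 0x0.
C[4]: P[4] ⊕ 0x0 = 0xC; E(K, 0xC) = 0x6.
C[5]: P[5] ⊕ 0x6 = 0x0; E(K, 0x0) = 0xA.

C[0] = 0x2, C[1] = 0xC, C[2] = 0x2, C[3] = 0x0, C[4] = 0x6, C[5] = 0xA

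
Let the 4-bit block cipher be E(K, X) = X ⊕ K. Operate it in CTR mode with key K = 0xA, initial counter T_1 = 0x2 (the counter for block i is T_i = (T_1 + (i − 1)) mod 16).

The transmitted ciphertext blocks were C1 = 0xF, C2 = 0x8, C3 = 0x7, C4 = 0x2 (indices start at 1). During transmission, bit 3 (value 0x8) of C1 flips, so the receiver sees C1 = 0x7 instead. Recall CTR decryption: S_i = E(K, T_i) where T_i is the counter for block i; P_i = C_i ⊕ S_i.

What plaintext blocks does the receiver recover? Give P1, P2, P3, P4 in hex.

P1 = 0xF, P2 = 0x1, P3 = 0x9, P4 = 0xD

Only C1 changed, to 0x7. In CTR, a change in C_i flips the same bit in P_i only; the keystream is unaffected. Decrypting the received ciphertext:
P1: T = 0x2, S = E(K, T) = 0x8; 0x7 ⊕ 0x8 = 0xF.
P2: T = 0x3, S = E(K, T) = 0x9; 0x8 ⊕ 0x9 = 0x1.
P3: T = 0x4, S = E(K, T) = 0xE; 0x7 ⊕ 0xE = 0x9.
P4: T = 0x5, S = E(K, T) = 0xF; 0x2 ⊕ 0xF = 0xD.
Blocks that differ from the original plaintext: P1.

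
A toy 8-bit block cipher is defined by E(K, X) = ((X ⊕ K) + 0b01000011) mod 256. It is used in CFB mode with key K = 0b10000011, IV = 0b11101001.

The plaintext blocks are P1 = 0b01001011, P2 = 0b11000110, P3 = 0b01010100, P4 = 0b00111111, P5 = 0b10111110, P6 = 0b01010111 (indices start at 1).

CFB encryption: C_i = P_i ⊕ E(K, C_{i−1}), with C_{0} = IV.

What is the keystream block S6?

C1: E(K, 0b11101001) = 0b10101101; 0b01001011 ⊕ 0b10101101 = 0b11100110.
C2: E(K, 0b11100110) = 0b10101000; 0b11000110 ⊕ 0b10101000 = 0b01101110.
C3: E(K, 0b01101110) = 0b00110000; 0b01010100 ⊕ 0b00110000 = 0b01100100.
C4: E(K, 0b01100100) = 0b00101010; 0b00111111 ⊕ 0b00101010 = 0b00010101.
C5: E(K, 0b00010101) = 0b11011001; 0b10111110 ⊕ 0b11011001 = 0b01100111.
C6: E(K, 0b01100111) = 0b00100111; 0b01010111 ⊕ 0b00100111 = 0b01110000.
So S6 = 0b00100111.

0b00100111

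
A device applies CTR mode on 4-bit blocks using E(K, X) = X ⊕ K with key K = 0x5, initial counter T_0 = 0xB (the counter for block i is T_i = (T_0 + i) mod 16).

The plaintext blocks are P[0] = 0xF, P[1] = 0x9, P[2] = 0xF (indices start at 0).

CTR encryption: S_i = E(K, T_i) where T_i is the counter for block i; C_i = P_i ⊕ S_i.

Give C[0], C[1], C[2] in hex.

C[0]: T = 0xB, S = E(K, T) = 0xE; 0xF ⊕ 0xE = 0x1.
C[1]: T = 0xC, S = E(K, T) = 0x9; 0x9 ⊕ 0x9 = 0x0.
C[2]: T = 0xD, S = E(K, T) = 0x8; 0xF ⊕ 0x8 = 0x7.

C[0] = 0x1, C[1] = 0x0, C[2] = 0x7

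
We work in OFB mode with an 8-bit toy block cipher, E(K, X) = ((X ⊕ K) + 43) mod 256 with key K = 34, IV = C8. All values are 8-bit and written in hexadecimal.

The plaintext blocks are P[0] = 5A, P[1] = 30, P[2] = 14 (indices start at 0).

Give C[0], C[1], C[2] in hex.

C[0] = 65, C[1] = 7E, C[2] = A9

OFB encryption: S_i = E(K, S_{i−1}) with S_{−1} = IV; C_i = P_i ⊕ S_i.
C[0]: S = E(K, C8) = 3F; 5A ⊕ 3F = 65.
C[1]: S = E(K, 3F) = 4E; 30 ⊕ 4E = 7E.
C[2]: S = E(K, 4E) = BD; 14 ⊕ BD = A9.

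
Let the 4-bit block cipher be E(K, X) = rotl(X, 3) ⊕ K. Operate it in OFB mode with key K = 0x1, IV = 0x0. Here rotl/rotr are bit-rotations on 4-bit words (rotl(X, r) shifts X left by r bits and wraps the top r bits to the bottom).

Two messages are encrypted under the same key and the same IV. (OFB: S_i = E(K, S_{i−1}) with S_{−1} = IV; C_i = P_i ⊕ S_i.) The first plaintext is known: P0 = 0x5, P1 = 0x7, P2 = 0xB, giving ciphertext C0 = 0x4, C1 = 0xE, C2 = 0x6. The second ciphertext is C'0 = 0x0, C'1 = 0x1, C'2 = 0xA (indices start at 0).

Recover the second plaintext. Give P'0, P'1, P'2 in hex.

In OFB with a reused IV, both messages share the same keystream S_i, so C_i ⊕ C'_i = P_i ⊕ P'_i and thus P'_i = P_i ⊕ C_i ⊕ C'_i.
P'0: 0x5 ⊕ 0x4 ⊕ 0x0 = 0x1.
P'1: 0x7 ⊕ 0xE ⊕ 0x1 = 0x8.
P'2: 0xB ⊕ 0x6 ⊕ 0xA = 0x7.

P'0 = 0x1, P'1 = 0x8, P'2 = 0x7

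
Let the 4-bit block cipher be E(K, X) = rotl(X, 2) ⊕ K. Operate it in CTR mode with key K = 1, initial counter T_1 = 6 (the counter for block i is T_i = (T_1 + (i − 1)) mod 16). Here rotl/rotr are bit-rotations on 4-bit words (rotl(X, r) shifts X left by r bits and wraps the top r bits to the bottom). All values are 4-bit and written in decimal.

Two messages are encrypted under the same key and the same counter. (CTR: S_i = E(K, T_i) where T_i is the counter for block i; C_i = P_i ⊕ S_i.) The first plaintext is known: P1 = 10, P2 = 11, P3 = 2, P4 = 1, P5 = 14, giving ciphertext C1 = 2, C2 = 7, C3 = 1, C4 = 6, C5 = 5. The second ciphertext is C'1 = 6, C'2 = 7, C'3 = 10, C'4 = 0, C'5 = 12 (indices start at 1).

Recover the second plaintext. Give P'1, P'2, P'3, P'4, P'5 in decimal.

In CTR with a reused counter, both messages share the same keystream S_i, so C_i ⊕ C'_i = P_i ⊕ P'_i and thus P'_i = P_i ⊕ C_i ⊕ C'_i.
P'1: 10 ⊕ 2 ⊕ 6 = 14.
P'2: 11 ⊕ 7 ⊕ 7 = 11.
P'3: 2 ⊕ 1 ⊕ 10 = 9.
P'4: 1 ⊕ 6 ⊕ 0 = 7.
P'5: 14 ⊕ 5 ⊕ 12 = 7.

P'1 = 14, P'2 = 11, P'3 = 9, P'4 = 7, P'5 = 7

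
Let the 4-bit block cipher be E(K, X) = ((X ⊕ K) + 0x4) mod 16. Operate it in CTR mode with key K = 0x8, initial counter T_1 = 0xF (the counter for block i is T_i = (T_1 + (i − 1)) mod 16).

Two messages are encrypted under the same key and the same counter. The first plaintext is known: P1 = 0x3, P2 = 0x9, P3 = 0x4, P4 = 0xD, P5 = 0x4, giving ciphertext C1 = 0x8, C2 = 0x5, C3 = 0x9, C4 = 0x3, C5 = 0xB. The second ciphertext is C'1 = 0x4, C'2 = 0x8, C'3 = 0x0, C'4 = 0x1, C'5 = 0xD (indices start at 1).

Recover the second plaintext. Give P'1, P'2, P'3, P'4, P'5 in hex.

P'1 = 0xF, P'2 = 0x4, P'3 = 0xD, P'4 = 0xF, P'5 = 0x2

In CTR with a reused counter, both messages share the same keystream S_i, so C_i ⊕ C'_i = P_i ⊕ P'_i and thus P'_i = P_i ⊕ C_i ⊕ C'_i.
P'1: 0x3 ⊕ 0x8 ⊕ 0x4 = 0xF.
P'2: 0x9 ⊕ 0x5 ⊕ 0x8 = 0x4.
P'3: 0x4 ⊕ 0x9 ⊕ 0x0 = 0xD.
P'4: 0xD ⊕ 0x3 ⊕ 0x1 = 0xF.
P'5: 0x4 ⊕ 0xB ⊕ 0xD = 0x2.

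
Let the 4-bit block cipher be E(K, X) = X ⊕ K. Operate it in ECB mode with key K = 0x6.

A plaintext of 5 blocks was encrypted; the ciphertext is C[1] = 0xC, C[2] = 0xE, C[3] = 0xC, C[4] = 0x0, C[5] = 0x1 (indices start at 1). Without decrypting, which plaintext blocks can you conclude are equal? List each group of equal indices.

P[1] = P[3]

ECB encrypts each block independently with the same key, so equal ciphertext blocks imply equal plaintext blocks.
C[1] = C[3] = 0xC, so P[1] = P[3].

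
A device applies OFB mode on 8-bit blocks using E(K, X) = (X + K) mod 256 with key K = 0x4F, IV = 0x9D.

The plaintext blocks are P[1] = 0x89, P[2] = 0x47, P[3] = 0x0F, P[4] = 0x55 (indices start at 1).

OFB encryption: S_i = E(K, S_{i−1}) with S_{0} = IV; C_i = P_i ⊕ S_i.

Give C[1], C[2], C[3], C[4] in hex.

C[1]: S = E(K, 0x9D) = 0xEC; 0x89 ⊕ 0xEC = 0x65.
C[2]: S = E(K, 0xEC) = 0x3B; 0x47 ⊕ 0x3B = 0x7C.
C[3]: S = E(K, 0x3B) = 0x8A; 0x0F ⊕ 0x8A = 0x85.
C[4]: S = E(K, 0x8A) = 0xD9; 0x55 ⊕ 0xD9 = 0x8C.

C[1] = 0x65, C[2] = 0x7C, C[3] = 0x85, C[4] = 0x8C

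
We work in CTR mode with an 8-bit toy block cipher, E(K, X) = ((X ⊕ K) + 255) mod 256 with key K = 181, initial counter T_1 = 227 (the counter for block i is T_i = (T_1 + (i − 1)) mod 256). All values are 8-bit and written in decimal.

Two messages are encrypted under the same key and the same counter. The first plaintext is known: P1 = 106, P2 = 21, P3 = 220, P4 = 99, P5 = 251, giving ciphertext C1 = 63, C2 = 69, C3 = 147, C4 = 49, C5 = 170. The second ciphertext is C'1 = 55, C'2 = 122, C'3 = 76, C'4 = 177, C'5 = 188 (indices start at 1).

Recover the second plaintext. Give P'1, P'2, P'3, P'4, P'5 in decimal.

In CTR with a reused counter, both messages share the same keystream S_i, so C_i ⊕ C'_i = P_i ⊕ P'_i and thus P'_i = P_i ⊕ C_i ⊕ C'_i.
P'1: 106 ⊕ 63 ⊕ 55 = 98.
P'2: 21 ⊕ 69 ⊕ 122 = 42.
P'3: 220 ⊕ 147 ⊕ 76 = 3.
P'4: 99 ⊕ 49 ⊕ 177 = 227.
P'5: 251 ⊕ 170 ⊕ 188 = 237.

P'1 = 98, P'2 = 42, P'3 = 3, P'4 = 227, P'5 = 237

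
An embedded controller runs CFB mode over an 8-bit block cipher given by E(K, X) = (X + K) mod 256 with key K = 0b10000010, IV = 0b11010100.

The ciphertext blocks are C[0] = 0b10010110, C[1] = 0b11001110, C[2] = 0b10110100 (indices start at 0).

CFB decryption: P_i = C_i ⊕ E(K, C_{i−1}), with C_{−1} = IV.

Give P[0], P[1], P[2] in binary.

P[0]: E(K, 0b11010100) = 0b01010110; 0b10010110 ⊕ 0b01010110 = 0b11000000.
P[1]: E(K, 0b10010110) = 0b00011000; 0b11001110 ⊕ 0b00011000 = 0b11010110.
P[2]: E(K, 0b11001110) = 0b01010000; 0b10110100 ⊕ 0b01010000 = 0b11100100.

P[0] = 0b11000000, P[1] = 0b11010110, P[2] = 0b11100100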